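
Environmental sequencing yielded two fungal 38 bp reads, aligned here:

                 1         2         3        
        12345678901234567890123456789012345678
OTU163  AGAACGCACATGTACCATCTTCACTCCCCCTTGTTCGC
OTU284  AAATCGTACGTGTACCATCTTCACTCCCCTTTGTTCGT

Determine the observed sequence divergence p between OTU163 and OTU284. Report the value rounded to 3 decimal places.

0.158

Mismatches occur at site 2 (G↔A), site 4 (A↔T), site 7 (C↔T), site 10 (A↔G), site 30 (C↔T), site 38 (C↔T).
There are 6 differences over 38 sites, so p = 6/38 = 0.158.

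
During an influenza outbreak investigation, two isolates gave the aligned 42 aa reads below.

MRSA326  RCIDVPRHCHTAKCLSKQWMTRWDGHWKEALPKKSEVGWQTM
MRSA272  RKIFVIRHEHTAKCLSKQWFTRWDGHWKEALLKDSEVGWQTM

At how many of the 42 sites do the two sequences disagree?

7

The sequences differ at positions 2 (C/K), 4 (D/F), 6 (P/I), 9 (C/E), 20 (M/F), 32 (P/L), 34 (K/D).
That gives 7 mismatches out of 42 aligned sites, so the Hamming distance is 7.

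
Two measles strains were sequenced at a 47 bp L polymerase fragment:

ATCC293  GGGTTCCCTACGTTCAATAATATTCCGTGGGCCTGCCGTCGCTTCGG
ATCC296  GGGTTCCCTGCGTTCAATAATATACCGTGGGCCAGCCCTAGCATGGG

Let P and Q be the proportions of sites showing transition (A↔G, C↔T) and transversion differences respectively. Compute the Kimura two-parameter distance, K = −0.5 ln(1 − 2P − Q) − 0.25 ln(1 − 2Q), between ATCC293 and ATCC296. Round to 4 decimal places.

Mismatches occur at site 10 (A↔G, transition), site 24 (T↔A, transversion), site 34 (T↔A, transversion), site 38 (G↔C, transversion), site 40 (C↔A, transversion), site 43 (T↔A, transversion), site 45 (C↔G, transversion).
Of the 7 differences, 1 transition and 6 transversions over 47 sites: P = 1/47 = 0.021277, Q = 6/47 = 0.127660.
d = −0.5·ln(0.829786) − 0.25·ln(0.744680) = −0.5·(-0.186587) − 0.25·(-0.294801) = 0.1670.

0.1670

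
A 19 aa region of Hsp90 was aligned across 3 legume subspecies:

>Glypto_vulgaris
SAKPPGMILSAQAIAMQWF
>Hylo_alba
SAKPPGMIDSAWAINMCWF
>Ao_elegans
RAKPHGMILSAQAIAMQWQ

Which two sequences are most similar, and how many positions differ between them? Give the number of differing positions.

3

Pairwise Hamming distances:
  Glypto_vulgaris vs Hylo_alba: 4
  Glypto_vulgaris vs Ao_elegans: 3
  Hylo_alba vs Ao_elegans: 7
The smallest is 3, between Glypto_vulgaris and Ao_elegans.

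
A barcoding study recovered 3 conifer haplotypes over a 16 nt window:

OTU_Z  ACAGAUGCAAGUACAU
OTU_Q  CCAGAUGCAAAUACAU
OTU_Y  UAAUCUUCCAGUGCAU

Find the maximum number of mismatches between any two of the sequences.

Pairwise Hamming distances:
  OTU_Z vs OTU_Q: 2
  OTU_Z vs OTU_Y: 7
  OTU_Q vs OTU_Y: 8
The largest is 8, between OTU_Q and OTU_Y.

8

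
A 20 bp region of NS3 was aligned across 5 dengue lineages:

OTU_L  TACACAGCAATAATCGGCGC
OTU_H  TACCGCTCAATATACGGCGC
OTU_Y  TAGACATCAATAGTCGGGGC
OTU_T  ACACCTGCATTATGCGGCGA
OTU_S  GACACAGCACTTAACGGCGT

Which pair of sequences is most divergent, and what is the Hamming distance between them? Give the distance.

Pairwise Hamming distances:
  OTU_L vs OTU_H: 6
  OTU_L vs OTU_Y: 4
  OTU_L vs OTU_T: 9
  OTU_L vs OTU_S: 5
  OTU_H vs OTU_Y: 7
  OTU_H vs OTU_T: 9
  OTU_H vs OTU_S: 9
  OTU_Y vs OTU_T: 11
  OTU_Y vs OTU_S: 9
  OTU_T vs OTU_S: 10
The largest is 11, between OTU_Y and OTU_T.

11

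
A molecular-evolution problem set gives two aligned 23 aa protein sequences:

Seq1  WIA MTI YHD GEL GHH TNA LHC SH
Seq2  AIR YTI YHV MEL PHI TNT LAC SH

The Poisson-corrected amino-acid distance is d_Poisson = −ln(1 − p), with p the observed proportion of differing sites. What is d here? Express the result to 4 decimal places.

Mismatches occur at site 1 (W/A), site 3 (A/R), site 4 (M/Y), site 9 (D/V), site 10 (G/M), site 13 (G/P), site 15 (H/I), site 18 (A/T), site 20 (H/A).
p = 9/23 = 0.391304.
d = −ln(1 − 0.391304) = −ln(0.608696) = 0.4964.

0.4964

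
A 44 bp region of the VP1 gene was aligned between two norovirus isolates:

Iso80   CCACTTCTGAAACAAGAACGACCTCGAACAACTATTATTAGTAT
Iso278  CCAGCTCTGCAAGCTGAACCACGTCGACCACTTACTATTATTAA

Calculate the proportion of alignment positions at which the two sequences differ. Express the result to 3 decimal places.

0.318

The sequences differ at positions 4 (C/G), 5 (T/C), 10 (A/C), 13 (C/G), 14 (A/C), 15 (A/T), 20 (G/C), 23 (C/G), 28 (A/C), 31 (A/C), 32 (C/T), 35 (T/C), 41 (G/T), 44 (T/A).
There are 14 differences over 44 sites, so p = 14/44 = 0.318.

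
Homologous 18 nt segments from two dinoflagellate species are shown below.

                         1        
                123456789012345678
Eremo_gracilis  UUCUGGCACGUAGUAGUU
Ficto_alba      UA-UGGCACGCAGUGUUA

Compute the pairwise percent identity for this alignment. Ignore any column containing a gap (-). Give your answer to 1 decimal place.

Excluding the 1 gap column leaves 17 comparable sites.
Mismatches occur at site 2 (U→A), site 11 (U→C), site 15 (A→G), site 16 (G→U), site 18 (U→A).
12 of the 17 comparable sites match, so the percent identity is 12/17 × 100 = 70.6%.

70.6%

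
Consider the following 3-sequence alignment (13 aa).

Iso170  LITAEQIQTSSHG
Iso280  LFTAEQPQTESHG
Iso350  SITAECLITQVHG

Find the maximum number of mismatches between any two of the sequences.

Pairwise Hamming distances:
  Iso170 vs Iso280: 3
  Iso170 vs Iso350: 6
  Iso280 vs Iso350: 7
The largest is 7, between Iso280 and Iso350.

7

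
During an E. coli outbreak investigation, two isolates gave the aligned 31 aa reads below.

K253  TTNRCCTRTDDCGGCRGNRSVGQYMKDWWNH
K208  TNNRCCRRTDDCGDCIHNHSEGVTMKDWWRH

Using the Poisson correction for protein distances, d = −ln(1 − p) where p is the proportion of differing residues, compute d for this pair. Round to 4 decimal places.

0.3895

Mismatches occur at site 2 (T→N), site 7 (T→R), site 14 (G→D), site 16 (R→I), site 17 (G→H), site 19 (R→H), site 21 (V→E), site 23 (Q→V), site 24 (Y→T), site 30 (N→R).
p = 10/31 = 0.322581.
d = −ln(1 − 0.322581) = −ln(0.677419) = 0.3895.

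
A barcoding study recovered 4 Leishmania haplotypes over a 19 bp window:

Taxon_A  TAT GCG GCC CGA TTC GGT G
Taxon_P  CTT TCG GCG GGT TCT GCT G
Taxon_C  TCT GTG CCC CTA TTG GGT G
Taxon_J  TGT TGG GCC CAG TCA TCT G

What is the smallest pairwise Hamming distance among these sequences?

5

Pairwise Hamming distances:
  Taxon_A vs Taxon_P: 9
  Taxon_A vs Taxon_C: 5
  Taxon_A vs Taxon_J: 9
  Taxon_P vs Taxon_C: 12
  Taxon_P vs Taxon_J: 9
  Taxon_C vs Taxon_J: 10
The smallest is 5, between Taxon_A and Taxon_C.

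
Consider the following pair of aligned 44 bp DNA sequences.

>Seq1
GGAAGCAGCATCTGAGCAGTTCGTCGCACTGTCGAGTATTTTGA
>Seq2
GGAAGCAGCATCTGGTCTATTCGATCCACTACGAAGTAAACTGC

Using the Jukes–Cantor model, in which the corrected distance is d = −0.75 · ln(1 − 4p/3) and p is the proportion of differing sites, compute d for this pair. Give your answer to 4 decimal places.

0.4546

The sequences differ at positions 15 (A/G), 16 (G/T), 18 (A/T), 19 (G/A), 24 (T/A), 25 (C/T), 26 (G/C), 31 (G/A), 32 (T/C), 33 (C/G), 34 (G/A), 39 (T/A), 40 (T/A), 41 (T/C), 44 (A/C).
p = 15/44 = 0.340909.
d = −0.75 · ln(1 − (4/3)·0.340909) = −0.75 · ln(0.545455) = −0.75 · (-0.606135) = 0.4546.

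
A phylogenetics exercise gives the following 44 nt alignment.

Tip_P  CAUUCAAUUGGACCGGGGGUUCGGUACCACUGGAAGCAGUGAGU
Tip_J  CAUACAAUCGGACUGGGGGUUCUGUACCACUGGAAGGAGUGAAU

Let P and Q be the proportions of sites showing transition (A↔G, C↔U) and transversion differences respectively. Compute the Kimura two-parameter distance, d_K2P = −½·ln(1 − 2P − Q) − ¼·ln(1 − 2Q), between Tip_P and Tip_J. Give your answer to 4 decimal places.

The sequences differ at positions 4 (U/A, transversion), 9 (U/C, transition), 14 (C/U, transition), 23 (G/U, transversion), 37 (C/G, transversion), 43 (G/A, transition).
Of the 6 differences, 3 transitions and 3 transversions over 44 sites: P = 3/44 = 0.068182, Q = 3/44 = 0.068182.
d = −0.5·ln(0.795454) − 0.25·ln(0.863636) = −0.5·(-0.228842) − 0.25·(-0.146604) = 0.1511.

0.1511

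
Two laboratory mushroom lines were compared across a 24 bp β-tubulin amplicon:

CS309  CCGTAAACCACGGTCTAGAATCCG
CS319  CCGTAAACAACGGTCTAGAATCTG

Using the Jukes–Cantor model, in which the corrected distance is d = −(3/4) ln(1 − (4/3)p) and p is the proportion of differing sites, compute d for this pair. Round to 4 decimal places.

Mismatches occur at site 9 (C→A), site 23 (C→T).
p = 2/24 = 0.083333.
d = −0.75 · ln(1 − (4/3)·0.083333) = −0.75 · ln(0.888889) = −0.75 · (-0.117783) = 0.0883.

0.0883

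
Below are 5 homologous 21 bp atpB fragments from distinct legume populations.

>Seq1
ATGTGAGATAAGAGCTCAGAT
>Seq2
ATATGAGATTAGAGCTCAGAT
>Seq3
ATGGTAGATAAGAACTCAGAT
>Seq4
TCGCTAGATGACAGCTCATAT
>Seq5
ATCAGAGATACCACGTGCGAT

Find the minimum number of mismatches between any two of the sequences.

2

Pairwise Hamming distances:
  Seq1 vs Seq2: 2
  Seq1 vs Seq3: 3
  Seq1 vs Seq4: 7
  Seq1 vs Seq5: 8
  Seq2 vs Seq3: 5
  Seq2 vs Seq4: 8
  Seq2 vs Seq5: 9
  Seq3 vs Seq4: 7
  Seq3 vs Seq5: 9
  Seq4 vs Seq5: 12
The smallest is 2, between Seq1 and Seq2.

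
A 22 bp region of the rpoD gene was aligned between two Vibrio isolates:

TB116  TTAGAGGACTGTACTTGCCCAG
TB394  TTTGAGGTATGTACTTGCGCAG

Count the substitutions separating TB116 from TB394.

The sequences differ at positions 3 (A/T), 8 (A/T), 9 (C/A), 19 (C/G).
That gives 4 mismatches out of 22 aligned sites, so the Hamming distance is 4.

4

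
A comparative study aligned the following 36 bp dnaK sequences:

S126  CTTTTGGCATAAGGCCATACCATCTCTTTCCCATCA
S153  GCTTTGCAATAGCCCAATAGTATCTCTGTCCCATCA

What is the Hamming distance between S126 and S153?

11

The sequences differ at positions 1 (C/G), 2 (T/C), 7 (G/C), 8 (C/A), 12 (A/G), 13 (G/C), 14 (G/C), 16 (C/A), 20 (C/G), 21 (C/T), 28 (T/G).
That gives 11 mismatches out of 36 aligned sites, so the Hamming distance is 11.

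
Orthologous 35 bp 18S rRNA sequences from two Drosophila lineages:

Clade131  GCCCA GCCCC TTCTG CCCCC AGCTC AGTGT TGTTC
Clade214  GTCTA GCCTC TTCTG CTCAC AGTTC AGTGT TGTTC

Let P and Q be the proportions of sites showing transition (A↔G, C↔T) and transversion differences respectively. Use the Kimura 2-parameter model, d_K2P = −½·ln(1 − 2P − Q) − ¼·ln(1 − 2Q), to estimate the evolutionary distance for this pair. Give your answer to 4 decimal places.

Mismatches occur at site 2 (C/T, transition), site 4 (C/T, transition), site 9 (C/T, transition), site 17 (C/T, transition), site 19 (C/A, transversion), site 23 (C/T, transition).
Of the 6 differences, 5 transitions and 1 transversion over 35 sites: P = 5/35 = 0.142857, Q = 1/35 = 0.028571.
d = −0.5·ln(0.685715) − 0.25·ln(0.942858) = −0.5·(-0.377293) − 0.25·(-0.058840) = 0.2034.

0.2034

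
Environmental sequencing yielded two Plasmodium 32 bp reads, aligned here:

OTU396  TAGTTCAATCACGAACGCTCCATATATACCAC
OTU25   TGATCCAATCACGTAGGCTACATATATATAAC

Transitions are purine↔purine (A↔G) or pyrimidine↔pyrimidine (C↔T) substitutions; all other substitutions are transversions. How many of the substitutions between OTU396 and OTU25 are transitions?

The sequences differ at positions 2 (A/G, transition), 3 (G/A, transition), 5 (T/C, transition), 14 (A/T, transversion), 16 (C/G, transversion), 20 (C/A, transversion), 29 (C/T, transition), 30 (C/A, transversion).
Of the 8 differences, 4 transitions and 4 transversions, so the answer is 4.

4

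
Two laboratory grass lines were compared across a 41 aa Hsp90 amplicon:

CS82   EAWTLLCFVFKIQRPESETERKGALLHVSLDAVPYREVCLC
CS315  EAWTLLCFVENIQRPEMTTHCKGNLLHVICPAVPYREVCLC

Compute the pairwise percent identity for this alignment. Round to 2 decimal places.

75.61%

Mismatches occur at site 10 (F↔E), site 11 (K↔N), site 17 (S↔M), site 18 (E↔T), site 20 (E↔H), site 21 (R↔C), site 24 (A↔N), site 29 (S↔I), site 30 (L↔C), site 31 (D↔P).
31 of the 41 sites match, so the percent identity is 31/41 × 100 = 75.61%.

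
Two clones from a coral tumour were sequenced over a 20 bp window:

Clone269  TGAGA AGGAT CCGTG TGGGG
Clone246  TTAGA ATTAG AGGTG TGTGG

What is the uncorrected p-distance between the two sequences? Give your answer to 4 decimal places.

0.3500

Mismatches occur at site 2 (G↔T), site 7 (G↔T), site 8 (G↔T), site 10 (T↔G), site 11 (C↔A), site 12 (C↔G), site 18 (G↔T).
There are 7 differences over 20 sites, so p = 7/20 = 0.3500.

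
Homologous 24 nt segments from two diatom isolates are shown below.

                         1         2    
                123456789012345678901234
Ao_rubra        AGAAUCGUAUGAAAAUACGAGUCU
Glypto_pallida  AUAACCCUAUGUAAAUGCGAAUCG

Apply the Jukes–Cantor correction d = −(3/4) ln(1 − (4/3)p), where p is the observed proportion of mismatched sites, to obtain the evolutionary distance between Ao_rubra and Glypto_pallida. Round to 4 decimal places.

Mismatches occur at site 2 (G/U), site 5 (U/C), site 7 (G/C), site 12 (A/U), site 17 (A/G), site 21 (G/A), site 24 (U/G).
p = 7/24 = 0.291667.
d = −0.75 · ln(1 − (4/3)·0.291667) = −0.75 · ln(0.611111) = −0.75 · (-0.492477) = 0.3694.

0.3694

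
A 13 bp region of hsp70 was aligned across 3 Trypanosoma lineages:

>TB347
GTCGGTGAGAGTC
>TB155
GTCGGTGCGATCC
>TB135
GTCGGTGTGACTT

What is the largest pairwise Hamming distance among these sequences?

Pairwise Hamming distances:
  TB347 vs TB155: 3
  TB347 vs TB135: 3
  TB155 vs TB135: 4
The largest is 4, between TB155 and TB135.

4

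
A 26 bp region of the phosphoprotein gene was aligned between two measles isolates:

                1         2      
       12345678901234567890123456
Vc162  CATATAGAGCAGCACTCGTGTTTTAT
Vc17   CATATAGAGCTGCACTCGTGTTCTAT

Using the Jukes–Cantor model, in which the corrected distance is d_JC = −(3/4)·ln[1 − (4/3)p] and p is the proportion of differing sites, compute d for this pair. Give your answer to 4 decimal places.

The sequences differ at positions 11 (A/T), 23 (T/C).
p = 2/26 = 0.076923.
d = −0.75 · ln(1 − (4/3)·0.076923) = −0.75 · ln(0.897436) = −0.75 · (-0.108213) = 0.0812.

0.0812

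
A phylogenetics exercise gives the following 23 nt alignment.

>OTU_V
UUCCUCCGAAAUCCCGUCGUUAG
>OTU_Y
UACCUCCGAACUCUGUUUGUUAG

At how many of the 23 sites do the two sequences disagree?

6

Differing sites — 2:U/A; 11:A/C; 14:C/U; 15:C/G; 16:G/U; 18:C/U.
That gives 6 mismatches out of 23 aligned sites, so the Hamming distance is 6.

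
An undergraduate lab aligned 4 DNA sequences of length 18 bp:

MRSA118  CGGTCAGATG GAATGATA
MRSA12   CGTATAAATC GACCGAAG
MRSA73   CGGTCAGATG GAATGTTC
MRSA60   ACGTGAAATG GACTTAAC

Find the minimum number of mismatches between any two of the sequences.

2

Pairwise Hamming distances:
  MRSA118 vs MRSA12: 9
  MRSA118 vs MRSA73: 2
  MRSA118 vs MRSA60: 8
  MRSA12 vs MRSA73: 10
  MRSA12 vs MRSA60: 9
  MRSA73 vs MRSA60: 8
The smallest is 2, between MRSA118 and MRSA73.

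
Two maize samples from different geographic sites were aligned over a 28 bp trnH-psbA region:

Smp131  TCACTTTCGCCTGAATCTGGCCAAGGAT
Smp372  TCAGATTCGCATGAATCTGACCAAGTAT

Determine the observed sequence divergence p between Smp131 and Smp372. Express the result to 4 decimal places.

Differing sites — 4:C/G; 5:T/A; 11:C/A; 20:G/A; 26:G/T.
There are 5 differences over 28 sites, so p = 5/28 = 0.1786.

0.1786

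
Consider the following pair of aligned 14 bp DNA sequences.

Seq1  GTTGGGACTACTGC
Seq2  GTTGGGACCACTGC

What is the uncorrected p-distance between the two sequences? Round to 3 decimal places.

0.071

A single mismatch occurs at site 9 (T→C).
There are 1 differences over 14 sites, so p = 1/14 = 0.071.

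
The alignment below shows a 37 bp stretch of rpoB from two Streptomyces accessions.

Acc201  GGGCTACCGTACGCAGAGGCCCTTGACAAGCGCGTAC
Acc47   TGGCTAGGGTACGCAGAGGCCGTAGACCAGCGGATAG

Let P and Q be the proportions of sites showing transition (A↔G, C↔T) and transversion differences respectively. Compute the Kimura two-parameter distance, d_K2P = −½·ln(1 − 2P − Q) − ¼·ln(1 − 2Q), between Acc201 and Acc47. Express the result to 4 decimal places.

0.2991

The sequences differ at positions 1 (G/T, transversion), 7 (C/G, transversion), 8 (C/G, transversion), 22 (C/G, transversion), 24 (T/A, transversion), 28 (A/C, transversion), 33 (C/G, transversion), 34 (G/A, transition), 37 (C/G, transversion).
Of the 9 differences, 1 transition and 8 transversions over 37 sites: P = 1/37 = 0.027027, Q = 8/37 = 0.216216.
d = −0.5·ln(0.729730) − 0.25·ln(0.567568) = −0.5·(-0.315081) − 0.25·(-0.566395) = 0.2991.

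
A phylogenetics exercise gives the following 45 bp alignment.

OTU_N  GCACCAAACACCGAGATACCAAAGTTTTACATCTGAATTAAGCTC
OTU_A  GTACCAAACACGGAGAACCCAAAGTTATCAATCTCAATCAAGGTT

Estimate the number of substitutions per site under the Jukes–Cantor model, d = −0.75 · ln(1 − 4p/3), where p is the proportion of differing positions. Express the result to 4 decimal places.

The sequences differ at positions 2 (C/T), 12 (C/G), 17 (T/A), 18 (A/C), 27 (T/A), 29 (A/C), 30 (C/A), 35 (G/C), 39 (T/C), 43 (C/G), 45 (C/T).
p = 11/45 = 0.244444.
d = −0.75 · ln(1 − (4/3)·0.244444) = −0.75 · ln(0.674075) = −0.75 · (-0.394414) = 0.2958.

0.2958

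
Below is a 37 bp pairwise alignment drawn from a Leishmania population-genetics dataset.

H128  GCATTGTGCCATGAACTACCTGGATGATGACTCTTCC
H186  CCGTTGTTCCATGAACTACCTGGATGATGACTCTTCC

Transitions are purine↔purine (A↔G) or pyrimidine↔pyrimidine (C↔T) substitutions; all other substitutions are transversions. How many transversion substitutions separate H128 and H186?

2

The sequences differ at positions 1 (G/C, transversion), 3 (A/G, transition), 8 (G/T, transversion).
Of the 3 differences, 1 transition and 2 transversions, so the answer is 2.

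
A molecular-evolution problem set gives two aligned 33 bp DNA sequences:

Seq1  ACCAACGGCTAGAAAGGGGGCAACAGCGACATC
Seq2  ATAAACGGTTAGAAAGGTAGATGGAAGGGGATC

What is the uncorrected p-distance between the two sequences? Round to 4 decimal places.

0.3939

Mismatches occur at site 2 (C↔T), site 3 (C↔A), site 9 (C↔T), site 18 (G↔T), site 19 (G↔A), site 21 (C↔A), site 22 (A↔T), site 23 (A↔G), site 24 (C↔G), site 26 (G↔A), site 27 (C↔G), site 29 (A↔G), site 30 (C↔G).
There are 13 differences over 33 sites, so p = 13/33 = 0.3939.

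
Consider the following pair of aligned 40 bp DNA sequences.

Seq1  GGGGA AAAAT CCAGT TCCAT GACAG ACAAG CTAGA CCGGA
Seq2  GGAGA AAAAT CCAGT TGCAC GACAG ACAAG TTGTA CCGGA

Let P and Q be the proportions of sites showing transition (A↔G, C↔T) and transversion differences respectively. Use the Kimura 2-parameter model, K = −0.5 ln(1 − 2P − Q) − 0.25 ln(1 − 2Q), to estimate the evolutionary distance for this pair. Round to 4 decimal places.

Differing sites — 3:G/A (Ti); 17:C/G (Tv); 20:T/C (Ti); 31:C/T (Ti); 33:A/G (Ti); 34:G/T (Tv).
Of the 6 differences, 4 transitions and 2 transversions over 40 sites: P = 4/40 = 0.100000, Q = 2/40 = 0.050000.
d = −0.5·ln(0.750000) − 0.25·ln(0.900000) = −0.5·(-0.287682) − 0.25·(-0.105361) = 0.1702.

0.1702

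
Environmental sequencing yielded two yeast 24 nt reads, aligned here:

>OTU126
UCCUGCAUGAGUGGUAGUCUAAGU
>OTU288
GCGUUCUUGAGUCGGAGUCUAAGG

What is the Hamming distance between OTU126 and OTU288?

7

Mismatches occur at site 1 (U/G), site 3 (C/G), site 5 (G/U), site 7 (A/U), site 13 (G/C), site 15 (U/G), site 24 (U/G).
That gives 7 mismatches out of 24 aligned sites, so the Hamming distance is 7.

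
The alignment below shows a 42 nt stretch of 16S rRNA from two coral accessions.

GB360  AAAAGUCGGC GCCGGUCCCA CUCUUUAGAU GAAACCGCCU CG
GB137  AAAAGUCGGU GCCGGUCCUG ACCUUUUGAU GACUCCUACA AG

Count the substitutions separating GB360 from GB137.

Differing sites — 10:C/U; 19:C/U; 20:A/G; 21:C/A; 22:U/C; 27:A/U; 33:A/C; 34:A/U; 37:G/U; 38:C/A; 40:U/A; 41:C/A.
That gives 12 mismatches out of 42 aligned sites, so the Hamming distance is 12.

12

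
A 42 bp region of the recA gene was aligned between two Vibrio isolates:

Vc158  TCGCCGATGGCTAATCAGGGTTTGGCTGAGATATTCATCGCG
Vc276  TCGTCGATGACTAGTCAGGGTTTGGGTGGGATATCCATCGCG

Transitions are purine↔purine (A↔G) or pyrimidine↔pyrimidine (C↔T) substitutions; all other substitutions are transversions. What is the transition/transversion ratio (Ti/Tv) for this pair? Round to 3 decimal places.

5.000

The sequences differ at positions 4 (C/T, transition), 10 (G/A, transition), 14 (A/G, transition), 26 (C/G, transversion), 29 (A/G, transition), 35 (T/C, transition).
Of the 6 differences, 5 transitions and 1 transversion, so Ti/Tv = 5/1 = 5.000.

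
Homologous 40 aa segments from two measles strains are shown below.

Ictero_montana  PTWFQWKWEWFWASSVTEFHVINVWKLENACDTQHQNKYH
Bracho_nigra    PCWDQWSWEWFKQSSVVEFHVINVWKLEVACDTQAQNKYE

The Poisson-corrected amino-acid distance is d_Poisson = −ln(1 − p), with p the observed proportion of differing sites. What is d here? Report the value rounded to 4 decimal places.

Mismatches occur at site 2 (T/C), site 4 (F/D), site 7 (K/S), site 12 (W/K), site 13 (A/Q), site 17 (T/V), site 29 (N/V), site 35 (H/A), site 40 (H/E).
p = 9/40 = 0.225000.
d = −ln(1 − 0.225000) = −ln(0.775000) = 0.2549.

0.2549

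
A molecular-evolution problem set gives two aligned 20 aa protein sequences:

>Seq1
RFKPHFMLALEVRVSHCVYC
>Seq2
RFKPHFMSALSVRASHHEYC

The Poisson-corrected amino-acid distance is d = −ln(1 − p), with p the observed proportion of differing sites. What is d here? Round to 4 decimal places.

Mismatches occur at site 8 (L/S), site 11 (E/S), site 14 (V/A), site 17 (C/H), site 18 (V/E).
p = 5/20 = 0.250000.
d = −ln(1 − 0.250000) = −ln(0.750000) = 0.2877.

0.2877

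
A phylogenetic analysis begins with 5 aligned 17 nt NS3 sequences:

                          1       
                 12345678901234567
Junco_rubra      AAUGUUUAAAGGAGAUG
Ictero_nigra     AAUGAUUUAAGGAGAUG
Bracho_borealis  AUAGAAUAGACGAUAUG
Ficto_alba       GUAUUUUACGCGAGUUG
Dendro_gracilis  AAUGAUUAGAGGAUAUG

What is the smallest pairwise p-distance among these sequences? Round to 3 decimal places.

Pairwise Hamming distances:
  Junco_rubra vs Ictero_nigra: 2
  Junco_rubra vs Bracho_borealis: 7
  Junco_rubra vs Ficto_alba: 8
  Junco_rubra vs Dendro_gracilis: 3
  Ictero_nigra vs Bracho_borealis: 7
  Ictero_nigra vs Ficto_alba: 10
  Ictero_nigra vs Dendro_gracilis: 3
  Bracho_borealis vs Ficto_alba: 8
  Bracho_borealis vs Dendro_gracilis: 4
  Ficto_alba vs Dendro_gracilis: 10
The smallest is 2 mismatches, between Junco_rubra and Ictero_nigra; p = 2/17 = 0.118.

0.118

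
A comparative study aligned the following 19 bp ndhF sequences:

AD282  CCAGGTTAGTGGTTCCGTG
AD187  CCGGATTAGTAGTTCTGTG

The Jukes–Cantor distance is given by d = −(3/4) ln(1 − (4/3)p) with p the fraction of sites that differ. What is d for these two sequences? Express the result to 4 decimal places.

0.2471

The sequences differ at positions 3 (A/G), 5 (G/A), 11 (G/A), 16 (C/T).
p = 4/19 = 0.210526.
d = −0.75 · ln(1 − (4/3)·0.210526) = −0.75 · ln(0.719299) = −0.75 · (-0.329478) = 0.2471.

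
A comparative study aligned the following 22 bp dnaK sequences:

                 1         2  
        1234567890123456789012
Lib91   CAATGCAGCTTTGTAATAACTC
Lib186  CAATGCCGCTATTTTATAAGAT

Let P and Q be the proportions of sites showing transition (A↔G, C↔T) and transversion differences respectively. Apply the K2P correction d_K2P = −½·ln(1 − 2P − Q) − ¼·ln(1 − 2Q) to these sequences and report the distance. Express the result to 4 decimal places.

The sequences differ at positions 7 (A/C, transversion), 11 (T/A, transversion), 13 (G/T, transversion), 15 (A/T, transversion), 20 (C/G, transversion), 21 (T/A, transversion), 22 (C/T, transition).
Of the 7 differences, 1 transition and 6 transversions over 22 sites: P = 1/22 = 0.045455, Q = 6/22 = 0.272727.
d = −0.5·ln(0.636363) − 0.25·ln(0.454546) = −0.5·(-0.451986) − 0.25·(-0.788456) = 0.4231.

0.4231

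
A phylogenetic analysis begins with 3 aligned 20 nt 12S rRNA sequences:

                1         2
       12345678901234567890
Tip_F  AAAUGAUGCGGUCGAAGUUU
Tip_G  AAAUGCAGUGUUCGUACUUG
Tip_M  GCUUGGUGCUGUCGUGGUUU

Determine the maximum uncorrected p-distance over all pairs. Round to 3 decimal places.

0.550

Pairwise Hamming distances:
  Tip_F vs Tip_G: 7
  Tip_F vs Tip_M: 7
  Tip_G vs Tip_M: 11
The largest is 11 mismatches, between Tip_G and Tip_M; p = 11/20 = 0.550.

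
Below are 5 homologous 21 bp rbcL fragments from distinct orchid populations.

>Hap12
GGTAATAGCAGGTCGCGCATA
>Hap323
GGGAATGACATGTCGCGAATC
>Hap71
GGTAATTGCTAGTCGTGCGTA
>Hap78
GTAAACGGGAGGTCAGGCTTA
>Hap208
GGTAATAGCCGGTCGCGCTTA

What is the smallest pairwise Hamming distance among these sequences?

Pairwise Hamming distances:
  Hap12 vs Hap323: 6
  Hap12 vs Hap71: 5
  Hap12 vs Hap78: 8
  Hap12 vs Hap208: 2
  Hap323 vs Hap71: 9
  Hap323 vs Hap78: 11
  Hap323 vs Hap208: 8
  Hap71 vs Hap78: 10
  Hap71 vs Hap208: 5
  Hap78 vs Hap208: 8
The smallest is 2, between Hap12 and Hap208.

2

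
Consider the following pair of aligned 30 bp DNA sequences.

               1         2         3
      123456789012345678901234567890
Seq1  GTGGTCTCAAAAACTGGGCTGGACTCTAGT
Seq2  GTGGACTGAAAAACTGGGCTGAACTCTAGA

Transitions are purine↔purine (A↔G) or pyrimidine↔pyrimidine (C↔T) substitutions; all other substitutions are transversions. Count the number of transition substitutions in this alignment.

1

Mismatches occur at site 5 (T→A, transversion), site 8 (C→G, transversion), site 22 (G→A, transition), site 30 (T→A, transversion).
Of the 4 differences, 1 transition and 3 transversions, so the answer is 1.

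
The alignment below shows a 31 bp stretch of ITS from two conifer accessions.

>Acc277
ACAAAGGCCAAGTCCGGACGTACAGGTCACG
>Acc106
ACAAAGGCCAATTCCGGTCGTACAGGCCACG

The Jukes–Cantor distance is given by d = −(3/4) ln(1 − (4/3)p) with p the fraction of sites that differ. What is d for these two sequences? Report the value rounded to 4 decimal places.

Mismatches occur at site 12 (G↔T), site 18 (A↔T), site 27 (T↔C).
p = 3/31 = 0.096774.
d = −0.75 · ln(1 − (4/3)·0.096774) = −0.75 · ln(0.870968) = −0.75 · (-0.138150) = 0.1036.

0.1036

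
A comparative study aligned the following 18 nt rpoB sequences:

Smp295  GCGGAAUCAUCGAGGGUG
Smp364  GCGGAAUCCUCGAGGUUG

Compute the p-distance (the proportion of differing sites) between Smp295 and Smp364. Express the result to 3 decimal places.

Differing sites — 9:A/C; 16:G/U.
There are 2 differences over 18 sites, so p = 2/18 = 0.111.

0.111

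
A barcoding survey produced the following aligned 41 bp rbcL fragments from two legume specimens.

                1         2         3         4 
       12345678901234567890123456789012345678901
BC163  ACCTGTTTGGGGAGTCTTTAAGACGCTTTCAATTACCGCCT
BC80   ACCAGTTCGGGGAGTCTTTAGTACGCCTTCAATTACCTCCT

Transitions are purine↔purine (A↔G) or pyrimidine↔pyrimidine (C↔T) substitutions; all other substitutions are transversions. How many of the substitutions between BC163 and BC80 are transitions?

Mismatches occur at site 4 (T/A, transversion), site 8 (T/C, transition), site 21 (A/G, transition), site 22 (G/T, transversion), site 27 (T/C, transition), site 38 (G/T, transversion).
Of the 6 differences, 3 transitions and 3 transversions, so the answer is 3.

3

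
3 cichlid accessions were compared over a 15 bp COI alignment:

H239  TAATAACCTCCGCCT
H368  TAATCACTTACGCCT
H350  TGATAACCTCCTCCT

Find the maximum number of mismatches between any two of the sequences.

5

Pairwise Hamming distances:
  H239 vs H368: 3
  H239 vs H350: 2
  H368 vs H350: 5
The largest is 5, between H368 and H350.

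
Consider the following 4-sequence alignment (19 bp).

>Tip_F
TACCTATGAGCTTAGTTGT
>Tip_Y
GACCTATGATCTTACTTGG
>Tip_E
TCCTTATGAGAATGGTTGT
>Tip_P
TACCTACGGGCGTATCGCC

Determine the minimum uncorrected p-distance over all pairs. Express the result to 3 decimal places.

Pairwise Hamming distances:
  Tip_F vs Tip_Y: 4
  Tip_F vs Tip_E: 5
  Tip_F vs Tip_P: 8
  Tip_Y vs Tip_E: 9
  Tip_Y vs Tip_P: 10
  Tip_E vs Tip_P: 12
The smallest is 4 mismatches, between Tip_F and Tip_Y; p = 4/19 = 0.211.

0.211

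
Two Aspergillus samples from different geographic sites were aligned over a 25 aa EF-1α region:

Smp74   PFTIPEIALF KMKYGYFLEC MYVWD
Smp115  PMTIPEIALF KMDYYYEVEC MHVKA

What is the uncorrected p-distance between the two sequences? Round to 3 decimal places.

0.320

Differing sites — 2:F/M; 13:K/D; 15:G/Y; 17:F/E; 18:L/V; 22:Y/H; 24:W/K; 25:D/A.
There are 8 differences over 25 sites, so p = 8/25 = 0.320.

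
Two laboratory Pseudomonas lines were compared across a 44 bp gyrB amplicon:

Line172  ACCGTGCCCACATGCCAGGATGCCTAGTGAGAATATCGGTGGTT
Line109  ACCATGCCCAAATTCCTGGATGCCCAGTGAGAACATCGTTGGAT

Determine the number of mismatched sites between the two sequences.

Differing sites — 4:G/A; 11:C/A; 14:G/T; 17:A/T; 25:T/C; 34:T/C; 39:G/T; 43:T/A.
That gives 8 mismatches out of 44 aligned sites, so the Hamming distance is 8.

8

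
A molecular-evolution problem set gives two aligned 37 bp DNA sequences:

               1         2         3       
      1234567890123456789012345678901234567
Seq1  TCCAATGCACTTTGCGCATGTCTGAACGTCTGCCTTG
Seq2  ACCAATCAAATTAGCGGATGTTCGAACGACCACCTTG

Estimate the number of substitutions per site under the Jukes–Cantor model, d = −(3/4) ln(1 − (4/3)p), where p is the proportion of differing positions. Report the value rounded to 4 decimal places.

0.3786

The sequences differ at positions 1 (T/A), 7 (G/C), 8 (C/A), 10 (C/A), 13 (T/A), 17 (C/G), 22 (C/T), 23 (T/C), 29 (T/A), 31 (T/C), 32 (G/A).
p = 11/37 = 0.297297.
d = −0.75 · ln(1 − (4/3)·0.297297) = −0.75 · ln(0.603604) = −0.75 · (-0.504837) = 0.3786.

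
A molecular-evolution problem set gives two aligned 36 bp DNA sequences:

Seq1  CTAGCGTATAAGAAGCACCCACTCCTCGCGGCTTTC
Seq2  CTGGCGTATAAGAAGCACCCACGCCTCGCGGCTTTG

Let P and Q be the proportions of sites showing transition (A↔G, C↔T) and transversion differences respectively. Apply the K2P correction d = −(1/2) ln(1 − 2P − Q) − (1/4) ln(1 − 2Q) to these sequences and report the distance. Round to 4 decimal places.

The sequences differ at positions 3 (A/G, transition), 23 (T/G, transversion), 36 (C/G, transversion).
Of the 3 differences, 1 transition and 2 transversions over 36 sites: P = 1/36 = 0.027778, Q = 2/36 = 0.055556.
d = −0.5·ln(0.888888) − 0.25·ln(0.888888) = −0.5·(-0.117784) − 0.25·(-0.117784) = 0.0883.

0.0883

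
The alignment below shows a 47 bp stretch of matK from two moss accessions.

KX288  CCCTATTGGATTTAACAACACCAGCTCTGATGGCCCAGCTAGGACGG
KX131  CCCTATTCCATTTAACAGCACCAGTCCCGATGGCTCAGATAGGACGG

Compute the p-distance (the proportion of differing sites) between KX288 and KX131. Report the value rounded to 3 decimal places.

Differing sites — 8:G/C; 9:G/C; 18:A/G; 25:C/T; 26:T/C; 28:T/C; 35:C/T; 39:C/A.
There are 8 differences over 47 sites, so p = 8/47 = 0.170.

0.170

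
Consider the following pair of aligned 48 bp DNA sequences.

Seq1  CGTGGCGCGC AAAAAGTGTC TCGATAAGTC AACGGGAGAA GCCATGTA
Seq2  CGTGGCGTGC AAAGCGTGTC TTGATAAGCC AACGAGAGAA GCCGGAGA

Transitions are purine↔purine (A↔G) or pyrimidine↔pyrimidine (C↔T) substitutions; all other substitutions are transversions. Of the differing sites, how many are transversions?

3

Differing sites — 8:C/T (Ti); 14:A/G (Ti); 15:A/C (Tv); 22:C/T (Ti); 29:T/C (Ti); 35:G/A (Ti); 44:A/G (Ti); 45:T/G (Tv); 46:G/A (Ti); 47:T/G (Tv).
Of the 10 differences, 7 transitions and 3 transversions, so the answer is 3.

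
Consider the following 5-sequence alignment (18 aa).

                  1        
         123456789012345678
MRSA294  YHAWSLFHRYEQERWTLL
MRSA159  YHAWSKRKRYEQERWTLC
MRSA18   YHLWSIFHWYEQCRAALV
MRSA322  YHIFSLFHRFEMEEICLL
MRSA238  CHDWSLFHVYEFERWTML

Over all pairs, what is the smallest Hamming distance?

4

Pairwise Hamming distances:
  MRSA294 vs MRSA159: 4
  MRSA294 vs MRSA18: 7
  MRSA294 vs MRSA322: 7
  MRSA294 vs MRSA238: 5
  MRSA159 vs MRSA18: 9
  MRSA159 vs MRSA322: 11
  MRSA159 vs MRSA238: 9
  MRSA18 vs MRSA322: 11
  MRSA18 vs MRSA238: 10
  MRSA322 vs MRSA238: 10
The smallest is 4, between MRSA294 and MRSA159.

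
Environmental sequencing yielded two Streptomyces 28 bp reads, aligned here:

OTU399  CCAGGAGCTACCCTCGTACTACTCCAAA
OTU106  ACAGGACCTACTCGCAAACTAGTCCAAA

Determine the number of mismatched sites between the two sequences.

7

Differing sites — 1:C/A; 7:G/C; 12:C/T; 14:T/G; 16:G/A; 17:T/A; 22:C/G.
That gives 7 mismatches out of 28 aligned sites, so the Hamming distance is 7.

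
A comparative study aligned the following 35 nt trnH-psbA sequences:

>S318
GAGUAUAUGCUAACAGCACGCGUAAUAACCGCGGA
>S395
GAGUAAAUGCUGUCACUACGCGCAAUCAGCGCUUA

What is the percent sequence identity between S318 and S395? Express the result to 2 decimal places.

71.43%

The sequences differ at positions 6 (U/A), 12 (A/G), 13 (A/U), 16 (G/C), 17 (C/U), 23 (U/C), 27 (A/C), 29 (C/G), 33 (G/U), 34 (G/U).
25 of the 35 sites match, so the percent identity is 25/35 × 100 = 71.43%.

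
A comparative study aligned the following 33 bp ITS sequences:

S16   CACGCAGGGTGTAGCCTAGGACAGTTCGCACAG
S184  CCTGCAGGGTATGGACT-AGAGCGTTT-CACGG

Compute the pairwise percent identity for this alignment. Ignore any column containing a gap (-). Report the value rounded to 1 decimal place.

Excluding the 2 gap columns leaves 31 comparable sites.
Mismatches occur at site 2 (A↔C), site 3 (C↔T), site 11 (G↔A), site 13 (A↔G), site 15 (C↔A), site 19 (G↔A), site 22 (C↔G), site 23 (A↔C), site 27 (C↔T), site 32 (A↔G).
21 of the 31 comparable sites match, so the percent identity is 21/31 × 100 = 67.7%.

67.7%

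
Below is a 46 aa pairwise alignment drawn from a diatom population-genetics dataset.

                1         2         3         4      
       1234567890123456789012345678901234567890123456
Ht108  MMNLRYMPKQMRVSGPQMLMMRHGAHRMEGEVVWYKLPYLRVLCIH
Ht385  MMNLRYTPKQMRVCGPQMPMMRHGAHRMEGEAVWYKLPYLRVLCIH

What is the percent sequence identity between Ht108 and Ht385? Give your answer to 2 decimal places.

91.30%

The sequences differ at positions 7 (M/T), 14 (S/C), 19 (L/P), 32 (V/A).
42 of the 46 sites match, so the percent identity is 42/46 × 100 = 91.30%.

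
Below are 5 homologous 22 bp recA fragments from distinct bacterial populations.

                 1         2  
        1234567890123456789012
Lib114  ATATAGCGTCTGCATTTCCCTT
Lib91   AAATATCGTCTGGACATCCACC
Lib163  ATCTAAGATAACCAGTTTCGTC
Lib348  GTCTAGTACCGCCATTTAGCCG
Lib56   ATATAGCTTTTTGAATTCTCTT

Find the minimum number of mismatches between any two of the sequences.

Pairwise Hamming distances:
  Lib114 vs Lib91: 8
  Lib114 vs Lib163: 11
  Lib114 vs Lib348: 11
  Lib114 vs Lib56: 6
  Lib91 vs Lib163: 14
  Lib91 vs Lib348: 16
  Lib91 vs Lib56: 11
  Lib163 vs Lib348: 12
  Lib163 vs Lib56: 13
  Lib348 vs Lib56: 14
The smallest is 6, between Lib114 and Lib56.

6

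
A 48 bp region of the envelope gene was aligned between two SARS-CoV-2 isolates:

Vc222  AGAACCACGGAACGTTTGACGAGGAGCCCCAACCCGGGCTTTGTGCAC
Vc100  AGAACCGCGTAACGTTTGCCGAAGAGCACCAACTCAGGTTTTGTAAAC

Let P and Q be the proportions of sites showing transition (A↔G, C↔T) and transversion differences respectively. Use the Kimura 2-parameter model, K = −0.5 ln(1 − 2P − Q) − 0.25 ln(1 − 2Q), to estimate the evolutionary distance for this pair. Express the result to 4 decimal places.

0.2483

Differing sites — 7:A/G (Ti); 10:G/T (Tv); 19:A/C (Tv); 23:G/A (Ti); 28:C/A (Tv); 34:C/T (Ti); 36:G/A (Ti); 39:C/T (Ti); 45:G/A (Ti); 46:C/A (Tv).
Of the 10 differences, 6 transitions and 4 transversions over 48 sites: P = 6/48 = 0.125000, Q = 4/48 = 0.083333.
d = −0.5·ln(0.666667) − 0.25·ln(0.833334) = −0.5·(-0.405465) − 0.25·(-0.182321) = 0.2483.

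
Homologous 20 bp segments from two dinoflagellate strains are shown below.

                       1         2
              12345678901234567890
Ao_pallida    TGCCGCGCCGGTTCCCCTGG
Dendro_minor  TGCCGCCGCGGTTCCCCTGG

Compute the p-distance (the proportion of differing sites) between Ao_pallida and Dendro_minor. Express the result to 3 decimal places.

0.100

Mismatches occur at site 7 (G→C), site 8 (C→G).
There are 2 differences over 20 sites, so p = 2/20 = 0.100.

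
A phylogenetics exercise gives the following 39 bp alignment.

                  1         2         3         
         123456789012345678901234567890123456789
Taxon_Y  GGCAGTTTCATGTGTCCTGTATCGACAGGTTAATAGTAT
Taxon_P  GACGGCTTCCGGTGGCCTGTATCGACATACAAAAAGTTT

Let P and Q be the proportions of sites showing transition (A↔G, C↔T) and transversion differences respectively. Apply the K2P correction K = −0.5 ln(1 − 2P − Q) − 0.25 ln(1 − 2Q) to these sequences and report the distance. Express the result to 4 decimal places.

0.3974

The sequences differ at positions 2 (G/A, transition), 4 (A/G, transition), 6 (T/C, transition), 10 (A/C, transversion), 11 (T/G, transversion), 15 (T/G, transversion), 28 (G/T, transversion), 29 (G/A, transition), 30 (T/C, transition), 31 (T/A, transversion), 34 (T/A, transversion), 38 (A/T, transversion).
Of the 12 differences, 5 transitions and 7 transversions over 39 sites: P = 5/39 = 0.128205, Q = 7/39 = 0.179487.
d = −0.5·ln(0.564103) − 0.25·ln(0.641026) = −0.5·(-0.572518) − 0.25·(-0.444685) = 0.3974.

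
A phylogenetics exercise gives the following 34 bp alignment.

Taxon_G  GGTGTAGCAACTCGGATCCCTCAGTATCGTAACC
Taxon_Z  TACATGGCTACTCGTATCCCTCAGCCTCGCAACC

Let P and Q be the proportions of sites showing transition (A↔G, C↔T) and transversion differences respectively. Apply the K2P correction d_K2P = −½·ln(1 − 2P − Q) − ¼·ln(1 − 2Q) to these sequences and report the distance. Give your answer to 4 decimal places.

0.3851

Differing sites — 1:G/T (Tv); 2:G/A (Ti); 3:T/C (Ti); 4:G/A (Ti); 6:A/G (Ti); 9:A/T (Tv); 15:G/T (Tv); 25:T/C (Ti); 26:A/C (Tv); 30:T/C (Ti).
Of the 10 differences, 6 transitions and 4 transversions over 34 sites: P = 6/34 = 0.176471, Q = 4/34 = 0.117647.
d = −0.5·ln(0.529411) − 0.25·ln(0.764706) = −0.5·(-0.635990) − 0.25·(-0.268264) = 0.3851.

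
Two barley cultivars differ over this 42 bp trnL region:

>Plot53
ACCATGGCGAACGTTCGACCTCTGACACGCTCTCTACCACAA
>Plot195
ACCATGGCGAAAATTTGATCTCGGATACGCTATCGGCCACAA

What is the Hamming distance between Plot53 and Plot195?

Differing sites — 12:C/A; 13:G/A; 16:C/T; 19:C/T; 23:T/G; 26:C/T; 32:C/A; 35:T/G; 36:A/G.
That gives 9 mismatches out of 42 aligned sites, so the Hamming distance is 9.

9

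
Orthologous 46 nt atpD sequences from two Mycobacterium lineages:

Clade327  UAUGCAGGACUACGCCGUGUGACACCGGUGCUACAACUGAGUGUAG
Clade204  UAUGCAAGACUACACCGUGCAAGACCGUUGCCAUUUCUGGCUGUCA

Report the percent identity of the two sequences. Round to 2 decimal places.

69.57%

Mismatches occur at site 7 (G→A), site 14 (G→A), site 20 (U→C), site 21 (G→A), site 23 (C→G), site 28 (G→U), site 32 (U→C), site 34 (C→U), site 35 (A→U), site 36 (A→U), site 40 (A→G), site 41 (G→C), site 45 (A→C), site 46 (G→A).
32 of the 46 sites match, so the percent identity is 32/46 × 100 = 69.57%.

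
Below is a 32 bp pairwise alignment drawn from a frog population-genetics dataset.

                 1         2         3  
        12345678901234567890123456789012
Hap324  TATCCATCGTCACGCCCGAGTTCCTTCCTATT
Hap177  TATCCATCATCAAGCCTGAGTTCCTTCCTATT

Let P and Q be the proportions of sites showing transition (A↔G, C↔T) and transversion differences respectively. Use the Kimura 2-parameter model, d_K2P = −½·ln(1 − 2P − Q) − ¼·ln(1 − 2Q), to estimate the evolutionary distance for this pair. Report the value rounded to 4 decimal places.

Differing sites — 9:G/A (Ti); 13:C/A (Tv); 17:C/T (Ti).
Of the 3 differences, 2 transitions and 1 transversion over 32 sites: P = 2/32 = 0.062500, Q = 1/32 = 0.031250.
d = −0.5·ln(0.843750) − 0.25·ln(0.937500) = −0.5·(-0.169899) − 0.25·(-0.064539) = 0.1011.

0.1011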